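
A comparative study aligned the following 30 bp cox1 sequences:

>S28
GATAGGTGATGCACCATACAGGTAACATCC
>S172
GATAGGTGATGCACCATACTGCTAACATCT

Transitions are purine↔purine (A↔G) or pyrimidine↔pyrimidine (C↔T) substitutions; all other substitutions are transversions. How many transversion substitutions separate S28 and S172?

2

The sequences differ at positions 20 (A/T, transversion), 22 (G/C, transversion), 30 (C/T, transition).
Of the 3 differences, 1 transition and 2 transversions, so the answer is 2.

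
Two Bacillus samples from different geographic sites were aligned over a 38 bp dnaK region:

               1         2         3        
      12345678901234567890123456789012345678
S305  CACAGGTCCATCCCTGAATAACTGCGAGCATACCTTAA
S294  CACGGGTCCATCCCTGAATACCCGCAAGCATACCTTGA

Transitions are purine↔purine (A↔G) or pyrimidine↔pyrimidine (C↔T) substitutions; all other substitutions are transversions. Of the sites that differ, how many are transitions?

Differing sites — 4:A/G (Ti); 21:A/C (Tv); 23:T/C (Ti); 26:G/A (Ti); 37:A/G (Ti).
Of the 5 differences, 4 transitions and 1 transversion, so the answer is 4.

4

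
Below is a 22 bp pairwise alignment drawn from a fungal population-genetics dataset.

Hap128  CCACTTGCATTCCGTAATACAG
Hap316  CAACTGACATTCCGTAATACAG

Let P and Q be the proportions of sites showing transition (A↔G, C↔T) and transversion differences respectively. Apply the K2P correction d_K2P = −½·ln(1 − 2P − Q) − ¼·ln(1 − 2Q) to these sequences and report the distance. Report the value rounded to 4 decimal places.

Differing sites — 2:C/A (Tv); 6:T/G (Tv); 7:G/A (Ti).
Of the 3 differences, 1 transition and 2 transversions over 22 sites: P = 1/22 = 0.045455, Q = 2/22 = 0.090909.
d = −0.5·ln(0.818181) − 0.25·ln(0.818182) = −0.5·(-0.200672) − 0.25·(-0.200670) = 0.1505.

0.1505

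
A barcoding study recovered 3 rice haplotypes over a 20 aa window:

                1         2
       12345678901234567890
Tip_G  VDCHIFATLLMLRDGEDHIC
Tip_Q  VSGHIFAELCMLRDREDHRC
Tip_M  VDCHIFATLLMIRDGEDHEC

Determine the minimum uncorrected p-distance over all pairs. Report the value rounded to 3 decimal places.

0.100

Pairwise Hamming distances:
  Tip_G vs Tip_Q: 6
  Tip_G vs Tip_M: 2
  Tip_Q vs Tip_M: 7
The smallest is 2 mismatches, between Tip_G and Tip_M; p = 2/20 = 0.100.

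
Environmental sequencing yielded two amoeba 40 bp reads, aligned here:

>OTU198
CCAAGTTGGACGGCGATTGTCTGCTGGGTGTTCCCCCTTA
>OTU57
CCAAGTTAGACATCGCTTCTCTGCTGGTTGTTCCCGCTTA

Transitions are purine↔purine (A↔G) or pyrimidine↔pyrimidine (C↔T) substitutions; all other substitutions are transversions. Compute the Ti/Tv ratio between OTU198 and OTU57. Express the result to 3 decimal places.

0.400

Differing sites — 8:G/A (Ti); 12:G/A (Ti); 13:G/T (Tv); 16:A/C (Tv); 19:G/C (Tv); 28:G/T (Tv); 36:C/G (Tv).
Of the 7 differences, 2 transitions and 5 transversions, so Ti/Tv = 2/5 = 0.400.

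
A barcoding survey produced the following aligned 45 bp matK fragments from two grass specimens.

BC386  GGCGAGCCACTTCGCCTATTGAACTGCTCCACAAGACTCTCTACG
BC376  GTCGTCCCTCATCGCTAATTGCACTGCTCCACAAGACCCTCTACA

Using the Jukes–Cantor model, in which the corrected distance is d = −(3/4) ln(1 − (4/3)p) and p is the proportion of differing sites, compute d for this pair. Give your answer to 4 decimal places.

0.2635

Differing sites — 2:G/T; 5:A/T; 6:G/C; 9:A/T; 11:T/A; 16:C/T; 17:T/A; 22:A/C; 38:T/C; 45:G/A.
p = 10/45 = 0.222222.
d = −0.75 · ln(1 − (4/3)·0.222222) = −0.75 · ln(0.703704) = −0.75 · (-0.351397) = 0.2635.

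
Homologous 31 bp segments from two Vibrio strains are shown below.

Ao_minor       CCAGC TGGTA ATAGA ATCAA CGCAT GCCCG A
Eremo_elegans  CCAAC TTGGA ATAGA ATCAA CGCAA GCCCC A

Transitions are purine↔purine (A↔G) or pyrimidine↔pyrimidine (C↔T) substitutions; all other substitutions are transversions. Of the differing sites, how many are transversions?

4

Mismatches occur at site 4 (G→A, transition), site 7 (G→T, transversion), site 9 (T→G, transversion), site 25 (T→A, transversion), site 30 (G→C, transversion).
Of the 5 differences, 1 transition and 4 transversions, so the answer is 4.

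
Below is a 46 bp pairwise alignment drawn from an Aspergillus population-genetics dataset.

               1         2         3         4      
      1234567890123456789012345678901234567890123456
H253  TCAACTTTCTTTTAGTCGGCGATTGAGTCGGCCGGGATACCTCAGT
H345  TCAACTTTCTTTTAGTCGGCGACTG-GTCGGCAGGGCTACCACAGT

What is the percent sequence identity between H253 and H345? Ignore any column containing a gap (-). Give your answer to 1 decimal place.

Excluding the 1 gap column leaves 45 comparable sites.
Mismatches occur at site 23 (T↔C), site 33 (C↔A), site 37 (A↔C), site 42 (T↔A).
41 of the 45 comparable sites match, so the percent identity is 41/45 × 100 = 91.1%.

91.1%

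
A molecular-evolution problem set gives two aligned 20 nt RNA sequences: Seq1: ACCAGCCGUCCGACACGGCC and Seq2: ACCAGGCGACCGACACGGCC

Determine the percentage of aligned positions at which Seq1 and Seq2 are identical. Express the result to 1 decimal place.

The sequences differ at positions 6 (C/G), 9 (U/A).
18 of the 20 sites match, so the percent identity is 18/20 × 100 = 90.0%.

90.0%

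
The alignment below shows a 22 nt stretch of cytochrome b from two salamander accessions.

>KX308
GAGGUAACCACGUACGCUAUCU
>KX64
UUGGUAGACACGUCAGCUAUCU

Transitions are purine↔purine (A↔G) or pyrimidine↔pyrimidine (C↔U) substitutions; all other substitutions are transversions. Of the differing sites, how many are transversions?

Differing sites — 1:G/U (Tv); 2:A/U (Tv); 7:A/G (Ti); 8:C/A (Tv); 14:A/C (Tv); 15:C/A (Tv).
Of the 6 differences, 1 transition and 5 transversions, so the answer is 5.

5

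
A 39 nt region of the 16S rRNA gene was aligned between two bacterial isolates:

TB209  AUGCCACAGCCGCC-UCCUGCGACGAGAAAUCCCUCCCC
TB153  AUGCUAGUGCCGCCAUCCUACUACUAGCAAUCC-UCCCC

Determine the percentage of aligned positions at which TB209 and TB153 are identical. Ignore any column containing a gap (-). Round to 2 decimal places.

81.08%

Excluding the 2 gap columns leaves 37 comparable sites.
The sequences differ at positions 5 (C/U), 7 (C/G), 8 (A/U), 20 (G/A), 22 (G/U), 25 (G/U), 28 (A/C).
30 of the 37 comparable sites match, so the percent identity is 30/37 × 100 = 81.08%.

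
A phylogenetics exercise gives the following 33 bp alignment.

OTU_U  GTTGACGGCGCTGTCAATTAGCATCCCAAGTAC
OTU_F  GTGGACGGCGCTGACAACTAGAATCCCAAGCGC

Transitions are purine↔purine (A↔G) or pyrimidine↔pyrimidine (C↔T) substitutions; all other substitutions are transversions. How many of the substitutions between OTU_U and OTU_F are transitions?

3

The sequences differ at positions 3 (T/G, transversion), 14 (T/A, transversion), 18 (T/C, transition), 22 (C/A, transversion), 31 (T/C, transition), 32 (A/G, transition).
Of the 6 differences, 3 transitions and 3 transversions, so the answer is 3.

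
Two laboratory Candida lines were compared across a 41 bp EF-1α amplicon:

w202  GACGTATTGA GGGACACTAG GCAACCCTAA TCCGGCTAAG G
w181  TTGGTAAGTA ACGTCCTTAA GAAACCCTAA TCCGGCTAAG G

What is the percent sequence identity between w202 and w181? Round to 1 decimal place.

The sequences differ at positions 1 (G/T), 2 (A/T), 3 (C/G), 7 (T/A), 8 (T/G), 9 (G/T), 11 (G/A), 12 (G/C), 14 (A/T), 16 (A/C), 17 (C/T), 20 (G/A), 22 (C/A).
28 of the 41 sites match, so the percent identity is 28/41 × 100 = 68.3%.

68.3%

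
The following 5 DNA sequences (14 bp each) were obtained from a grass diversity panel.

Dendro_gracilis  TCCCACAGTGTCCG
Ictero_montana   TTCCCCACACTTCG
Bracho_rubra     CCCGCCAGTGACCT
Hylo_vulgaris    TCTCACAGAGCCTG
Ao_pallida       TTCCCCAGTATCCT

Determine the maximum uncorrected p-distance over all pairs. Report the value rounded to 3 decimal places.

0.643

Pairwise Hamming distances:
  Dendro_gracilis vs Ictero_montana: 6
  Dendro_gracilis vs Bracho_rubra: 5
  Dendro_gracilis vs Hylo_vulgaris: 4
  Dendro_gracilis vs Ao_pallida: 4
  Ictero_montana vs Bracho_rubra: 9
  Ictero_montana vs Hylo_vulgaris: 8
  Ictero_montana vs Ao_pallida: 5
  Bracho_rubra vs Hylo_vulgaris: 8
  Bracho_rubra vs Ao_pallida: 5
  Hylo_vulgaris vs Ao_pallida: 8
The largest is 9 mismatches, between Ictero_montana and Bracho_rubra; p = 9/14 = 0.643.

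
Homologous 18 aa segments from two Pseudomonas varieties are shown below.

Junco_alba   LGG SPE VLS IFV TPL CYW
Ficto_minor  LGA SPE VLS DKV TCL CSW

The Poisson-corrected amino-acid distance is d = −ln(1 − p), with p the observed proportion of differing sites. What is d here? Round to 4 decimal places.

0.3254

Mismatches occur at site 3 (G↔A), site 10 (I↔D), site 11 (F↔K), site 14 (P↔C), site 17 (Y↔S).
p = 5/18 = 0.277778.
d = −ln(1 − 0.277778) = −ln(0.722222) = 0.3254.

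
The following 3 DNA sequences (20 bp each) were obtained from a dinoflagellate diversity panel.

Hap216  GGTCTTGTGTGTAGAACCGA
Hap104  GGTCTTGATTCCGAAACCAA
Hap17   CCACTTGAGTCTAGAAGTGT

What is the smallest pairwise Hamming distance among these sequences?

7

Pairwise Hamming distances:
  Hap216 vs Hap104: 7
  Hap216 vs Hap17: 8
  Hap104 vs Hap17: 11
The smallest is 7, between Hap216 and Hap104.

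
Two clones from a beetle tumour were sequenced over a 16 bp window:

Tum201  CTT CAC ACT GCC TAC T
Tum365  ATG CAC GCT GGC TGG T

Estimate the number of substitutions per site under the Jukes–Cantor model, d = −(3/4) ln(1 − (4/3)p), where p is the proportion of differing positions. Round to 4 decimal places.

Differing sites — 1:C/A; 3:T/G; 7:A/G; 11:C/G; 14:A/G; 15:C/G.
p = 6/16 = 0.375000.
d = −0.75 · ln(1 − (4/3)·0.375000) = −0.75 · ln(0.500000) = −0.75 · (-0.693147) = 0.5199.

0.5199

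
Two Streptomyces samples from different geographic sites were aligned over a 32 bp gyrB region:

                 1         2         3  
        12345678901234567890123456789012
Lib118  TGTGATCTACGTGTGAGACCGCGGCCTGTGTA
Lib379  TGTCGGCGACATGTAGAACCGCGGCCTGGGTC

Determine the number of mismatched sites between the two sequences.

The sequences differ at positions 4 (G/C), 5 (A/G), 6 (T/G), 8 (T/G), 11 (G/A), 15 (G/A), 16 (A/G), 17 (G/A), 29 (T/G), 32 (A/C).
That gives 10 mismatches out of 32 aligned sites, so the Hamming distance is 10.

10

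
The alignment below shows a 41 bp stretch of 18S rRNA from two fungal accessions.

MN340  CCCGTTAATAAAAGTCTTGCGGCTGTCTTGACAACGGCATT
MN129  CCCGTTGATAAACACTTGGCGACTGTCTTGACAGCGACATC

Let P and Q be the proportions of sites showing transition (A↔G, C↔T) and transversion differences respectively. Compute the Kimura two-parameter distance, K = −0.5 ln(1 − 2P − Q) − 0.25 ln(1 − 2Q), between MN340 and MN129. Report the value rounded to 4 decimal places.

0.3147

Differing sites — 7:A/G (Ti); 13:A/C (Tv); 14:G/A (Ti); 15:T/C (Ti); 16:C/T (Ti); 18:T/G (Tv); 22:G/A (Ti); 34:A/G (Ti); 37:G/A (Ti); 41:T/C (Ti).
Of the 10 differences, 8 transitions and 2 transversions over 41 sites: P = 8/41 = 0.195122, Q = 2/41 = 0.048780.
d = −0.5·ln(0.560976) − 0.25·ln(0.902440) = −0.5·(-0.578077) − 0.25·(-0.102653) = 0.3147.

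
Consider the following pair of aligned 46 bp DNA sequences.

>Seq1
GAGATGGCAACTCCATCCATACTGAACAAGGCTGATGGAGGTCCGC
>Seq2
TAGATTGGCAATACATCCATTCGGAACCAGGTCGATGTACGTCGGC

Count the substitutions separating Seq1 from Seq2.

14

Differing sites — 1:G/T; 6:G/T; 8:C/G; 9:A/C; 11:C/A; 13:C/A; 21:A/T; 23:T/G; 28:A/C; 32:C/T; 33:T/C; 38:G/T; 40:G/C; 44:C/G.
That gives 14 mismatches out of 46 aligned sites, so the Hamming distance is 14.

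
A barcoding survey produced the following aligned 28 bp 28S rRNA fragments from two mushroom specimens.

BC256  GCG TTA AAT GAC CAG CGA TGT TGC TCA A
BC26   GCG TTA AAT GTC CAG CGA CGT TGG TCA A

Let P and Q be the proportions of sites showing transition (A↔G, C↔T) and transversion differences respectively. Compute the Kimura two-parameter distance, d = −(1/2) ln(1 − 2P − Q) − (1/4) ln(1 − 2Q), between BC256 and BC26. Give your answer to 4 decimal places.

Mismatches occur at site 11 (A→T, transversion), site 19 (T→C, transition), site 24 (C→G, transversion).
Of the 3 differences, 1 transition and 2 transversions over 28 sites: P = 1/28 = 0.035714, Q = 2/28 = 0.071429.
d = −0.5·ln(0.857143) − 0.25·ln(0.857142) = −0.5·(-0.154151) − 0.25·(-0.154152) = 0.1156.

0.1156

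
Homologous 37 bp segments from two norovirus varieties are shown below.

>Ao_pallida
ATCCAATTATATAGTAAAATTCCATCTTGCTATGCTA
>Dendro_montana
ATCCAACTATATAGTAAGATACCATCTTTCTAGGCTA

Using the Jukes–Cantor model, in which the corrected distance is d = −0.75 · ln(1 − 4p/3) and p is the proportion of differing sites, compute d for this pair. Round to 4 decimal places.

0.1490

Differing sites — 7:T/C; 18:A/G; 21:T/A; 29:G/T; 33:T/G.
p = 5/37 = 0.135135.
d = −0.75 · ln(1 − (4/3)·0.135135) = −0.75 · ln(0.819820) = −0.75 · (-0.198670) = 0.1490.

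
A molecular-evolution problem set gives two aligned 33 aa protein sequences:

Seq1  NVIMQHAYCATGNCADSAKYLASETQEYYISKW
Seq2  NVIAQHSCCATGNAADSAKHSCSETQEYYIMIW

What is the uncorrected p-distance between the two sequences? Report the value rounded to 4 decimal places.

Mismatches occur at site 4 (M↔A), site 7 (A↔S), site 8 (Y↔C), site 14 (C↔A), site 20 (Y↔H), site 21 (L↔S), site 22 (A↔C), site 31 (S↔M), site 32 (K↔I).
There are 9 differences over 33 sites, so p = 9/33 = 0.2727.

0.2727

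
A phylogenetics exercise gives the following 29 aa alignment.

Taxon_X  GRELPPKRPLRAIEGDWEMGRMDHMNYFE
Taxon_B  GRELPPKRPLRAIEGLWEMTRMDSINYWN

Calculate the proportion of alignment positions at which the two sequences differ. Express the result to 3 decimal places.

0.207

Mismatches occur at site 16 (D/L), site 20 (G/T), site 24 (H/S), site 25 (M/I), site 28 (F/W), site 29 (E/N).
There are 6 differences over 29 sites, so p = 6/29 = 0.207.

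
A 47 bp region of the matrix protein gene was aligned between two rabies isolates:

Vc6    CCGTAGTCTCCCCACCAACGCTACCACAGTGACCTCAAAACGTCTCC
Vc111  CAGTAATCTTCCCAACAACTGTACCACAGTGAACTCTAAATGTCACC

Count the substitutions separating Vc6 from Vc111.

Mismatches occur at site 2 (C→A), site 6 (G→A), site 10 (C→T), site 15 (C→A), site 20 (G→T), site 21 (C→G), site 33 (C→A), site 37 (A→T), site 41 (C→T), site 45 (T→A).
That gives 10 mismatches out of 47 aligned sites, so the Hamming distance is 10.

10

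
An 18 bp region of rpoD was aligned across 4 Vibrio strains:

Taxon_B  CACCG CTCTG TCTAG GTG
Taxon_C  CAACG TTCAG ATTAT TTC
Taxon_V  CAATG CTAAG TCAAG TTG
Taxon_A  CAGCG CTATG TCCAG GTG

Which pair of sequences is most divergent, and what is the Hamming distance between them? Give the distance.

10

Pairwise Hamming distances:
  Taxon_B vs Taxon_C: 8
  Taxon_B vs Taxon_V: 6
  Taxon_B vs Taxon_A: 3
  Taxon_C vs Taxon_V: 8
  Taxon_C vs Taxon_A: 10
  Taxon_V vs Taxon_A: 5
The largest is 10, between Taxon_C and Taxon_A.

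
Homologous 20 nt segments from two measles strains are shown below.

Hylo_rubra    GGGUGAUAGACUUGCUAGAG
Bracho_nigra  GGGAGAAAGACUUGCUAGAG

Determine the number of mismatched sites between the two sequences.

2

The sequences differ at positions 4 (U/A), 7 (U/A).
That gives 2 mismatches out of 20 aligned sites, so the Hamming distance is 2.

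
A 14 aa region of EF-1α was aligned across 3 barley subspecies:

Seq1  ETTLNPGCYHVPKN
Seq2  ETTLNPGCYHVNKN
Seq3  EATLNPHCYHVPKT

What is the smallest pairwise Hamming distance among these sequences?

1

Pairwise Hamming distances:
  Seq1 vs Seq2: 1
  Seq1 vs Seq3: 3
  Seq2 vs Seq3: 4
The smallest is 1, between Seq1 and Seq2.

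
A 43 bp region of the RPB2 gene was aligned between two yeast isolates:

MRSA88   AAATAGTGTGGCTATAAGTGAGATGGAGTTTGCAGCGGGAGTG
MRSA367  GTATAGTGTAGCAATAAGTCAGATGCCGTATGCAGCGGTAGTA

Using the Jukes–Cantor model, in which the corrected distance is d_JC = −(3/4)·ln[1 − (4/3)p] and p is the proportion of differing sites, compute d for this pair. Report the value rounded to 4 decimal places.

0.2784

The sequences differ at positions 1 (A/G), 2 (A/T), 10 (G/A), 13 (T/A), 20 (G/C), 26 (G/C), 27 (A/C), 30 (T/A), 39 (G/T), 43 (G/A).
p = 10/43 = 0.232558.
d = −0.75 · ln(1 − (4/3)·0.232558) = −0.75 · ln(0.689923) = −0.75 · (-0.371175) = 0.2784.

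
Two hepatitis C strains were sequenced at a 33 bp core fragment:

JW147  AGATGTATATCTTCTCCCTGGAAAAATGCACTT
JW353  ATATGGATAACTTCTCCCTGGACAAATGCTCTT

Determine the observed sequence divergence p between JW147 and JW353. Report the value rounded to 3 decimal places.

Mismatches occur at site 2 (G→T), site 6 (T→G), site 10 (T→A), site 23 (A→C), site 30 (A→T).
There are 5 differences over 33 sites, so p = 5/33 = 0.152.

0.152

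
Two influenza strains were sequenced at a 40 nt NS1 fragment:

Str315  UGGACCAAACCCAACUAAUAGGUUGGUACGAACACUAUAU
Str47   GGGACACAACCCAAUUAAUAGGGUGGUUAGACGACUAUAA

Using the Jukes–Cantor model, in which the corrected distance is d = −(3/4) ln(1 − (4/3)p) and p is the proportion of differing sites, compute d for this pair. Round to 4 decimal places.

0.3041

Mismatches occur at site 1 (U→G), site 6 (C→A), site 7 (A→C), site 15 (C→U), site 23 (U→G), site 28 (A→U), site 29 (C→A), site 32 (A→C), site 33 (C→G), site 40 (U→A).
p = 10/40 = 0.250000.
d = −0.75 · ln(1 − (4/3)·0.250000) = −0.75 · ln(0.666667) = −0.75 · (-0.405465) = 0.3041.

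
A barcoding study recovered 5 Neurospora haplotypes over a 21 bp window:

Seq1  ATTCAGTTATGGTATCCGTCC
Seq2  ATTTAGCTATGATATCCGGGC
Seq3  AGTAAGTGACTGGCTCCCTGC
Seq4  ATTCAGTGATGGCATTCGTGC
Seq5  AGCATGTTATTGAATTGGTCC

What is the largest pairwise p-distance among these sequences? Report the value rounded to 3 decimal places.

0.571

Pairwise Hamming distances:
  Seq1 vs Seq2: 5
  Seq1 vs Seq3: 9
  Seq1 vs Seq4: 4
  Seq1 vs Seq5: 8
  Seq2 vs Seq3: 11
  Seq2 vs Seq4: 7
  Seq2 vs Seq5: 12
  Seq3 vs Seq4: 8
  Seq3 vs Seq5: 10
  Seq4 vs Seq5: 9
The largest is 12 mismatches, between Seq2 and Seq5; p = 12/21 = 0.571.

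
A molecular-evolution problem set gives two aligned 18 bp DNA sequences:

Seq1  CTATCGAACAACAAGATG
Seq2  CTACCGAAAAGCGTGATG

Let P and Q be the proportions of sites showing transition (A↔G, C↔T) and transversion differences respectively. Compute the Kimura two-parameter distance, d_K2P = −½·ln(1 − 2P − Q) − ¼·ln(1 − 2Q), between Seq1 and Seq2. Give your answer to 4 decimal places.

Differing sites — 4:T/C (Ti); 9:C/A (Tv); 11:A/G (Ti); 13:A/G (Ti); 14:A/T (Tv).
Of the 5 differences, 3 transitions and 2 transversions over 18 sites: P = 3/18 = 0.166667, Q = 2/18 = 0.111111.
d = −0.5·ln(0.555555) − 0.25·ln(0.777778) = −0.5·(-0.587788) − 0.25·(-0.251314) = 0.3567.

0.3567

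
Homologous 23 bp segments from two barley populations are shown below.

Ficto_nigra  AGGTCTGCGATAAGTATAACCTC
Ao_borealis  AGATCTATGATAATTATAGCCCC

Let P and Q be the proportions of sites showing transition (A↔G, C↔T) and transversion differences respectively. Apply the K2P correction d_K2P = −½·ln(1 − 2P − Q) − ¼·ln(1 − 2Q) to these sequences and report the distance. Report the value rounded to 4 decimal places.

The sequences differ at positions 3 (G/A, transition), 7 (G/A, transition), 8 (C/T, transition), 14 (G/T, transversion), 19 (A/G, transition), 22 (T/C, transition).
Of the 6 differences, 5 transitions and 1 transversion over 23 sites: P = 5/23 = 0.217391, Q = 1/23 = 0.043478.
d = −0.5·ln(0.521740) − 0.25·ln(0.913044) = −0.5·(-0.650586) − 0.25·(-0.090971) = 0.3480.

0.3480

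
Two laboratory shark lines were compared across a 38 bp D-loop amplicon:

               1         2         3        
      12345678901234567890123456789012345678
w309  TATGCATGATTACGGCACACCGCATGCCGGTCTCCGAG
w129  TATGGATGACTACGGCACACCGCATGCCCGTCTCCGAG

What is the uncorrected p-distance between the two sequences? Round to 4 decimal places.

Mismatches occur at site 5 (C↔G), site 10 (T↔C), site 29 (G↔C).
There are 3 differences over 38 sites, so p = 3/38 = 0.0789.

0.0789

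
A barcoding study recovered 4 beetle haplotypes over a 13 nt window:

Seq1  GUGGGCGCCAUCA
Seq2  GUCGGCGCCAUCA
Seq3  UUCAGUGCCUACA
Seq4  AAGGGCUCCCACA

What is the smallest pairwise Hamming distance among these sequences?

1

Pairwise Hamming distances:
  Seq1 vs Seq2: 1
  Seq1 vs Seq3: 6
  Seq1 vs Seq4: 5
  Seq2 vs Seq3: 5
  Seq2 vs Seq4: 6
  Seq3 vs Seq4: 7
The smallest is 1, between Seq1 and Seq2.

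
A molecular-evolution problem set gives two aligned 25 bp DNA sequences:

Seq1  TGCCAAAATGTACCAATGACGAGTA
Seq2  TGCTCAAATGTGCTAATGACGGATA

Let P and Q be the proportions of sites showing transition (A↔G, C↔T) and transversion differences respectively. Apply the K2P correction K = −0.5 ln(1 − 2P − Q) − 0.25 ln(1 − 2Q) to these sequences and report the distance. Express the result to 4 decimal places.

0.3108

The sequences differ at positions 4 (C/T, transition), 5 (A/C, transversion), 12 (A/G, transition), 14 (C/T, transition), 22 (A/G, transition), 23 (G/A, transition).
Of the 6 differences, 5 transitions and 1 transversion over 25 sites: P = 5/25 = 0.200000, Q = 1/25 = 0.040000.
d = −0.5·ln(0.560000) − 0.25·ln(0.920000) = −0.5·(-0.579818) − 0.25·(-0.083382) = 0.3108.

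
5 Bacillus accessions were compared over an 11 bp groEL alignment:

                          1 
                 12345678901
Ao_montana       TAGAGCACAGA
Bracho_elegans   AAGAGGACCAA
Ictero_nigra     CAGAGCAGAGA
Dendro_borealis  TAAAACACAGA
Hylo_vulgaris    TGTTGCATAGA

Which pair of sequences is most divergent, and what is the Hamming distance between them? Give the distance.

Pairwise Hamming distances:
  Ao_montana vs Bracho_elegans: 4
  Ao_montana vs Ictero_nigra: 2
  Ao_montana vs Dendro_borealis: 2
  Ao_montana vs Hylo_vulgaris: 4
  Bracho_elegans vs Ictero_nigra: 5
  Bracho_elegans vs Dendro_borealis: 6
  Bracho_elegans vs Hylo_vulgaris: 8
  Ictero_nigra vs Dendro_borealis: 4
  Ictero_nigra vs Hylo_vulgaris: 5
  Dendro_borealis vs Hylo_vulgaris: 5
The largest is 8, between Bracho_elegans and Hylo_vulgaris.

8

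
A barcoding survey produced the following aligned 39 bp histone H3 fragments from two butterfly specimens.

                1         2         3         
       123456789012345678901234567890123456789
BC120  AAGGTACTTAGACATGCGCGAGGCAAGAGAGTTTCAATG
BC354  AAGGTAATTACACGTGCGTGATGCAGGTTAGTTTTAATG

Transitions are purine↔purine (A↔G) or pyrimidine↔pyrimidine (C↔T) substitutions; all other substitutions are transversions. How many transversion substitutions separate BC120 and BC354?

Mismatches occur at site 7 (C↔A, transversion), site 11 (G↔C, transversion), site 14 (A↔G, transition), site 19 (C↔T, transition), site 22 (G↔T, transversion), site 26 (A↔G, transition), site 28 (A↔T, transversion), site 29 (G↔T, transversion), site 35 (C↔T, transition).
Of the 9 differences, 4 transitions and 5 transversions, so the answer is 5.

5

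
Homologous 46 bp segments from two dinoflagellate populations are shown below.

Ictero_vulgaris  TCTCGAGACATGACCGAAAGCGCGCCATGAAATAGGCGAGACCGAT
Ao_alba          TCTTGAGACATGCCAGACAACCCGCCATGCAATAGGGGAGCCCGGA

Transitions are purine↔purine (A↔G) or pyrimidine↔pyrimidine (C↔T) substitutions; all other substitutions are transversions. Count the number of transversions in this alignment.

Differing sites — 4:C/T (Ti); 13:A/C (Tv); 15:C/A (Tv); 18:A/C (Tv); 20:G/A (Ti); 22:G/C (Tv); 30:A/C (Tv); 37:C/G (Tv); 41:A/C (Tv); 45:A/G (Ti); 46:T/A (Tv).
Of the 11 differences, 3 transitions and 8 transversions, so the answer is 8.

8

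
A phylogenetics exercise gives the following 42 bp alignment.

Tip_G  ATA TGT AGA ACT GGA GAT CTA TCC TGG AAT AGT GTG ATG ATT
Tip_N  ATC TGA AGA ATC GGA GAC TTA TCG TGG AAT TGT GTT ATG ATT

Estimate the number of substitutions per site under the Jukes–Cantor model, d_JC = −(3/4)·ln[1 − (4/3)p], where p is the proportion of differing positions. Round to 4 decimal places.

The sequences differ at positions 3 (A/C), 6 (T/A), 11 (C/T), 12 (T/C), 18 (T/C), 19 (C/T), 24 (C/G), 31 (A/T), 36 (G/T).
p = 9/42 = 0.214286.
d = −0.75 · ln(1 − (4/3)·0.214286) = −0.75 · ln(0.714285) = −0.75 · (-0.336473) = 0.2524.

0.2524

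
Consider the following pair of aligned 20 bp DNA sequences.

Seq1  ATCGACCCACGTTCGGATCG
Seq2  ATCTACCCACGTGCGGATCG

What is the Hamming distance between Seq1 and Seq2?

2

The sequences differ at positions 4 (G/T), 13 (T/G).
That gives 2 mismatches out of 20 aligned sites, so the Hamming distance is 2.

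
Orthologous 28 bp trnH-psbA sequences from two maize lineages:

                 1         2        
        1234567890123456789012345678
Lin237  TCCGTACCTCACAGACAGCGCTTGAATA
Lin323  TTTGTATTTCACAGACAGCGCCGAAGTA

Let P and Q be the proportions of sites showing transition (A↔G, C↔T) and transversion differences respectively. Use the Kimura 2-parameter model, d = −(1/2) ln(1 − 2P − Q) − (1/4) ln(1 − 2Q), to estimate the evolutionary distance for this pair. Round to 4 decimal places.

0.4022

Mismatches occur at site 2 (C/T, transition), site 3 (C/T, transition), site 7 (C/T, transition), site 8 (C/T, transition), site 22 (T/C, transition), site 23 (T/G, transversion), site 24 (G/A, transition), site 26 (A/G, transition).
Of the 8 differences, 7 transitions and 1 transversion over 28 sites: P = 7/28 = 0.250000, Q = 1/28 = 0.035714.
d = −0.5·ln(0.464286) − 0.25·ln(0.928572) = −0.5·(-0.767255) − 0.25·(-0.074107) = 0.4022.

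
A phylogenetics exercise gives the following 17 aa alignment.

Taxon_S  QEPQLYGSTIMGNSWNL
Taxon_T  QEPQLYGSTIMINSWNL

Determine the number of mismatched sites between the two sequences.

1

The sequences differ at position 12 (G/I).
That gives 1 mismatch out of 17 aligned sites, so the Hamming distance is 1.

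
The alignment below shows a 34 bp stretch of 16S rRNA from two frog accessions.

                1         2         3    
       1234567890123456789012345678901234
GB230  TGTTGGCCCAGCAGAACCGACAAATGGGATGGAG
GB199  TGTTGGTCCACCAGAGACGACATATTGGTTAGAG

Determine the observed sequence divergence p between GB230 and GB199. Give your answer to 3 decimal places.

The sequences differ at positions 7 (C/T), 11 (G/C), 16 (A/G), 17 (C/A), 23 (A/T), 26 (G/T), 29 (A/T), 31 (G/A).
There are 8 differences over 34 sites, so p = 8/34 = 0.235.

0.235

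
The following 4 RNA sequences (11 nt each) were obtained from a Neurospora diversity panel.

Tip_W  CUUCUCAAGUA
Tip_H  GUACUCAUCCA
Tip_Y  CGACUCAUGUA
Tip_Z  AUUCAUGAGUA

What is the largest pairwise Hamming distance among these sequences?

Pairwise Hamming distances:
  Tip_W vs Tip_H: 5
  Tip_W vs Tip_Y: 3
  Tip_W vs Tip_Z: 4
  Tip_H vs Tip_Y: 4
  Tip_H vs Tip_Z: 8
  Tip_Y vs Tip_Z: 7
The largest is 8, between Tip_H and Tip_Z.

8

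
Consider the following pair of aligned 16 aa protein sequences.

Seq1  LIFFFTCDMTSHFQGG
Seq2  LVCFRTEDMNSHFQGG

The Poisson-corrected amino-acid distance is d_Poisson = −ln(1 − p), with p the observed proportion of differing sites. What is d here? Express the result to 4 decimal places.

Mismatches occur at site 2 (I/V), site 3 (F/C), site 5 (F/R), site 7 (C/E), site 10 (T/N).
p = 5/16 = 0.312500.
d = −ln(1 − 0.312500) = −ln(0.687500) = 0.3747.

0.3747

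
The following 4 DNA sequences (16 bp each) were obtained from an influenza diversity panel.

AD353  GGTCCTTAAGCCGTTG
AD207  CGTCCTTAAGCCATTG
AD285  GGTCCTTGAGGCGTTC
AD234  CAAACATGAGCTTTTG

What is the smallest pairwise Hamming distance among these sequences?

2

Pairwise Hamming distances:
  AD353 vs AD207: 2
  AD353 vs AD285: 3
  AD353 vs AD234: 8
  AD207 vs AD285: 5
  AD207 vs AD234: 7
  AD285 vs AD234: 9
The smallest is 2, between AD353 and AD207.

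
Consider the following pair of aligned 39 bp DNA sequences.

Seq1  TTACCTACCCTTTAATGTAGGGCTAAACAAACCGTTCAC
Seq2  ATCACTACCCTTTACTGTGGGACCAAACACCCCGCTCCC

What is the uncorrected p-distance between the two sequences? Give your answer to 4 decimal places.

The sequences differ at positions 1 (T/A), 3 (A/C), 4 (C/A), 15 (A/C), 19 (A/G), 22 (G/A), 24 (T/C), 30 (A/C), 31 (A/C), 35 (T/C), 38 (A/C).
There are 11 differences over 39 sites, so p = 11/39 = 0.2821.

0.2821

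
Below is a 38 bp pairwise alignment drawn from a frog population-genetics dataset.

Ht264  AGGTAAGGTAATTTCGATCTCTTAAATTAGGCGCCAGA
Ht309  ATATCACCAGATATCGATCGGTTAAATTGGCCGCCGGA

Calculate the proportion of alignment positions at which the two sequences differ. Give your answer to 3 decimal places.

The sequences differ at positions 2 (G/T), 3 (G/A), 5 (A/C), 7 (G/C), 8 (G/C), 9 (T/A), 10 (A/G), 13 (T/A), 20 (T/G), 21 (C/G), 29 (A/G), 31 (G/C), 36 (A/G).
There are 13 differences over 38 sites, so p = 13/38 = 0.342.

0.342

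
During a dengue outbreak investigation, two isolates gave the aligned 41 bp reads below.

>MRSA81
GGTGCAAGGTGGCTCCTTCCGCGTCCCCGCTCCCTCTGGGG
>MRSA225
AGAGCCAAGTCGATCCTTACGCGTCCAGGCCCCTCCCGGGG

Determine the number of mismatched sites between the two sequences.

13

The sequences differ at positions 1 (G/A), 3 (T/A), 6 (A/C), 8 (G/A), 11 (G/C), 13 (C/A), 19 (C/A), 27 (C/A), 28 (C/G), 31 (T/C), 34 (C/T), 35 (T/C), 37 (T/C).
That gives 13 mismatches out of 41 aligned sites, so the Hamming distance is 13.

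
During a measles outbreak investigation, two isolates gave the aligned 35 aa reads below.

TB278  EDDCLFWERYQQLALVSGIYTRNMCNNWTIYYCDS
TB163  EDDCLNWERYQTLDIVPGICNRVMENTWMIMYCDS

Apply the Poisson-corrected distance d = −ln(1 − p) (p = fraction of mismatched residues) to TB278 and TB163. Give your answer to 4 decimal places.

0.4199

Differing sites — 6:F/N; 12:Q/T; 14:A/D; 15:L/I; 17:S/P; 20:Y/C; 21:T/N; 23:N/V; 25:C/E; 27:N/T; 29:T/M; 31:Y/M.
p = 12/35 = 0.342857.
d = −ln(1 − 0.342857) = −ln(0.657143) = 0.4199.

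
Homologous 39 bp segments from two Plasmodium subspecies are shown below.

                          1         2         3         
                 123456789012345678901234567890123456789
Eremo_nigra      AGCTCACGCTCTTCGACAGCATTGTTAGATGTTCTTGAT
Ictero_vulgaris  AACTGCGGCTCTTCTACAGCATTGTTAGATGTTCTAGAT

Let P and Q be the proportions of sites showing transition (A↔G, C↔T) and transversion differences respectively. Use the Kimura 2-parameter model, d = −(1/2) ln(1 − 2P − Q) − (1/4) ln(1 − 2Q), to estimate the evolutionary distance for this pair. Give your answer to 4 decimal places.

Mismatches occur at site 2 (G→A, transition), site 5 (C→G, transversion), site 6 (A→C, transversion), site 7 (C→G, transversion), site 15 (G→T, transversion), site 36 (T→A, transversion).
Of the 6 differences, 1 transition and 5 transversions over 39 sites: P = 1/39 = 0.025641, Q = 5/39 = 0.128205.
d = −0.5·ln(0.820513) − 0.25·ln(0.743590) = −0.5·(-0.197826) − 0.25·(-0.296265) = 0.1730.

0.1730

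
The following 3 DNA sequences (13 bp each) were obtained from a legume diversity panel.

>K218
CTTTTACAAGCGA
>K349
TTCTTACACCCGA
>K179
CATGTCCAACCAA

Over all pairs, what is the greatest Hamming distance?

7

Pairwise Hamming distances:
  K218 vs K349: 4
  K218 vs K179: 5
  K349 vs K179: 7
The largest is 7, between K349 and K179.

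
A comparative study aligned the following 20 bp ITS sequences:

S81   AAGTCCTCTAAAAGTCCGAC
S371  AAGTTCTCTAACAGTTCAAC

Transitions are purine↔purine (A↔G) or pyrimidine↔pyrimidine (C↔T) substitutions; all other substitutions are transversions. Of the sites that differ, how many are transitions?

Mismatches occur at site 5 (C→T, transition), site 12 (A→C, transversion), site 16 (C→T, transition), site 18 (G→A, transition).
Of the 4 differences, 3 transitions and 1 transversion, so the answer is 3.

3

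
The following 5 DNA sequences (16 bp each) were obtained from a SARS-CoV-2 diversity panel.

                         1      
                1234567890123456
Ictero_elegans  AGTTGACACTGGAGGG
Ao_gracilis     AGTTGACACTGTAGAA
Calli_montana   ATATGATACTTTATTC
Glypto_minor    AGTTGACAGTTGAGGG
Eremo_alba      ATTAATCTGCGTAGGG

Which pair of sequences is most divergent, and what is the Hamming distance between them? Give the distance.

Pairwise Hamming distances:
  Ictero_elegans vs Ao_gracilis: 3
  Ictero_elegans vs Calli_montana: 8
  Ictero_elegans vs Glypto_minor: 2
  Ictero_elegans vs Eremo_alba: 8
  Ao_gracilis vs Calli_montana: 7
  Ao_gracilis vs Glypto_minor: 5
  Ao_gracilis vs Eremo_alba: 9
  Calli_montana vs Glypto_minor: 8
  Calli_montana vs Eremo_alba: 12
  Glypto_minor vs Eremo_alba: 8
The largest is 12, between Calli_montana and Eremo_alba.

12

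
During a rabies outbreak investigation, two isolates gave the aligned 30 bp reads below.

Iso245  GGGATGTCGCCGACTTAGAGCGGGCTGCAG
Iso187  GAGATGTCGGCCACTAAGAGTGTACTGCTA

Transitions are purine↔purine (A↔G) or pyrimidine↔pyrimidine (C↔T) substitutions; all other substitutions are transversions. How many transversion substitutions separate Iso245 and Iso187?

The sequences differ at positions 2 (G/A, transition), 10 (C/G, transversion), 12 (G/C, transversion), 16 (T/A, transversion), 21 (C/T, transition), 23 (G/T, transversion), 24 (G/A, transition), 29 (A/T, transversion), 30 (G/A, transition).
Of the 9 differences, 4 transitions and 5 transversions, so the answer is 5.

5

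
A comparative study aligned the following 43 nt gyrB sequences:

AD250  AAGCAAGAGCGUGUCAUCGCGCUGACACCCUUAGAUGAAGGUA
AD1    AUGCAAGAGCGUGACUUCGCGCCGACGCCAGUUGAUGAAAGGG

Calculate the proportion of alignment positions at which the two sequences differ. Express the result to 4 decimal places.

0.2558

The sequences differ at positions 2 (A/U), 14 (U/A), 16 (A/U), 23 (U/C), 27 (A/G), 30 (C/A), 31 (U/G), 33 (A/U), 40 (G/A), 42 (U/G), 43 (A/G).
There are 11 differences over 43 sites, so p = 11/43 = 0.2558.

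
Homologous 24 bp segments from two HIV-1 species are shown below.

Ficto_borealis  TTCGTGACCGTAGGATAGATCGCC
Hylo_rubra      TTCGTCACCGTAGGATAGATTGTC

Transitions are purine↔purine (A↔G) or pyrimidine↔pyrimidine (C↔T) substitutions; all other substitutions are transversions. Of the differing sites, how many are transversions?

The sequences differ at positions 6 (G/C, transversion), 21 (C/T, transition), 23 (C/T, transition).
Of the 3 differences, 2 transitions and 1 transversion, so the answer is 1.

1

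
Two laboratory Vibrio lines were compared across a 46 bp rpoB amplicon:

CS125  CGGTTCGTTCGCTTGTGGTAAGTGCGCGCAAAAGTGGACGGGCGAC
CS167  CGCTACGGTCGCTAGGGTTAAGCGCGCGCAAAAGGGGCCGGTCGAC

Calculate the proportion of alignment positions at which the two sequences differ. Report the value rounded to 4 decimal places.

0.2174

Differing sites — 3:G/C; 5:T/A; 8:T/G; 14:T/A; 16:T/G; 18:G/T; 23:T/C; 35:T/G; 38:A/C; 42:G/T.
There are 10 differences over 46 sites, so p = 10/46 = 0.2174.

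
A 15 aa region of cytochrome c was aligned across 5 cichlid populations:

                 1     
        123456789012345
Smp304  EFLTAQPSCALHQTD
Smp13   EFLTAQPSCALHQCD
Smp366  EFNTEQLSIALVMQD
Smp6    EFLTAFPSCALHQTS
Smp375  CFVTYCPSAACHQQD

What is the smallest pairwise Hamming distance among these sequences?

Pairwise Hamming distances:
  Smp304 vs Smp13: 1
  Smp304 vs Smp366: 7
  Smp304 vs Smp6: 2
  Smp304 vs Smp375: 7
  Smp13 vs Smp366: 7
  Smp13 vs Smp6: 3
  Smp13 vs Smp375: 7
  Smp366 vs Smp6: 9
  Smp366 vs Smp375: 9
  Smp6 vs Smp375: 8
The smallest is 1, between Smp304 and Smp13.

1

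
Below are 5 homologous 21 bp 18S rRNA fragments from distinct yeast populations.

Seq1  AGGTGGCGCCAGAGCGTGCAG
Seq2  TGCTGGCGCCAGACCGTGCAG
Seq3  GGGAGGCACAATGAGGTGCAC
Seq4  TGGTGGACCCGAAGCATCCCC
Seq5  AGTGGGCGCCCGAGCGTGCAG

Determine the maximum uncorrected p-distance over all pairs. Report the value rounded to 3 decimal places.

0.619

Pairwise Hamming distances:
  Seq1 vs Seq2: 3
  Seq1 vs Seq3: 9
  Seq1 vs Seq4: 9
  Seq1 vs Seq5: 3
  Seq2 vs Seq3: 10
  Seq2 vs Seq4: 10
  Seq2 vs Seq5: 5
  Seq3 vs Seq4: 13
  Seq3 vs Seq5: 11
  Seq4 vs Seq5: 11
The largest is 13 mismatches, between Seq3 and Seq4; p = 13/21 = 0.619.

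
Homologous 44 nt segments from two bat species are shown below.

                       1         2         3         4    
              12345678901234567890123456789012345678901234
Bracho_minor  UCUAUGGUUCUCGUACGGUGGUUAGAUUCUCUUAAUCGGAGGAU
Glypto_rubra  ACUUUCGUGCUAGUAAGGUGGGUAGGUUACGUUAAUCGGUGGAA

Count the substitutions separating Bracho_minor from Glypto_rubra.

13

The sequences differ at positions 1 (U/A), 4 (A/U), 6 (G/C), 9 (U/G), 12 (C/A), 16 (C/A), 22 (U/G), 26 (A/G), 29 (C/A), 30 (U/C), 31 (C/G), 40 (A/U), 44 (U/A).
That gives 13 mismatches out of 44 aligned sites, so the Hamming distance is 13.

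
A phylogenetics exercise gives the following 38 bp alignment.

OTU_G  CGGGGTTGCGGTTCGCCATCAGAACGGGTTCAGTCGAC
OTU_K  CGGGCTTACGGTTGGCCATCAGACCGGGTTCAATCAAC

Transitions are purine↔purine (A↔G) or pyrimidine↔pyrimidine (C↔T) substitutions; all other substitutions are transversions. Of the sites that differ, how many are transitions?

Differing sites — 5:G/C (Tv); 8:G/A (Ti); 14:C/G (Tv); 24:A/C (Tv); 33:G/A (Ti); 36:G/A (Ti).
Of the 6 differences, 3 transitions and 3 transversions, so the answer is 3.

3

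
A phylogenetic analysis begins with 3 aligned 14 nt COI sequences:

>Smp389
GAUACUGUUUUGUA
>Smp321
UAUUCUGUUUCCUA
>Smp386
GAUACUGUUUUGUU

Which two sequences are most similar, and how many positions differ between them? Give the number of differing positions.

1

Pairwise Hamming distances:
  Smp389 vs Smp321: 4
  Smp389 vs Smp386: 1
  Smp321 vs Smp386: 5
The smallest is 1, between Smp389 and Smp386.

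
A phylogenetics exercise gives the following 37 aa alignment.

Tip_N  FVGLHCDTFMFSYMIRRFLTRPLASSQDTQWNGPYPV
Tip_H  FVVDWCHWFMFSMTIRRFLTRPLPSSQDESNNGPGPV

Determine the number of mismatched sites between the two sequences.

Mismatches occur at site 3 (G→V), site 4 (L→D), site 5 (H→W), site 7 (D→H), site 8 (T→W), site 13 (Y→M), site 14 (M→T), site 24 (A→P), site 29 (T→E), site 30 (Q→S), site 31 (W→N), site 35 (Y→G).
That gives 12 mismatches out of 37 aligned sites, so the Hamming distance is 12.

12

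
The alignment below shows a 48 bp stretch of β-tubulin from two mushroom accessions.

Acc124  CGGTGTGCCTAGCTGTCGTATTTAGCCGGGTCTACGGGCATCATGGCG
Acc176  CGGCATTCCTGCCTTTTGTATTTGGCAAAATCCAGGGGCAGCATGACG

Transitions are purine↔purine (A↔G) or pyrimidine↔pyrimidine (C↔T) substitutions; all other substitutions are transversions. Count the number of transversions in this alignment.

6

Differing sites — 4:T/C (Ti); 5:G/A (Ti); 7:G/T (Tv); 11:A/G (Ti); 12:G/C (Tv); 15:G/T (Tv); 17:C/T (Ti); 24:A/G (Ti); 27:C/A (Tv); 28:G/A (Ti); 29:G/A (Ti); 30:G/A (Ti); 33:T/C (Ti); 35:C/G (Tv); 41:T/G (Tv); 46:G/A (Ti).
Of the 16 differences, 10 transitions and 6 transversions, so the answer is 6.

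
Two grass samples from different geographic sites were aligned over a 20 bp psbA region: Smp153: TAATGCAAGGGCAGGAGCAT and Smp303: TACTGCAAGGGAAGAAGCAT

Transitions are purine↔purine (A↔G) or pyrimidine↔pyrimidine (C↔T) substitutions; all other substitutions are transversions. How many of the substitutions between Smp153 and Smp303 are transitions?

1

The sequences differ at positions 3 (A/C, transversion), 12 (C/A, transversion), 15 (G/A, transition).
Of the 3 differences, 1 transition and 2 transversions, so the answer is 1.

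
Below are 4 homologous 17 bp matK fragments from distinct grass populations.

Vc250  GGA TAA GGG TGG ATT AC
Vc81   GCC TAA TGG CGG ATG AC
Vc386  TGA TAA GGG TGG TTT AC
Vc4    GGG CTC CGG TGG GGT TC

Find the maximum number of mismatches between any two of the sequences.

Pairwise Hamming distances:
  Vc250 vs Vc81: 5
  Vc250 vs Vc386: 2
  Vc250 vs Vc4: 8
  Vc81 vs Vc386: 7
  Vc81 vs Vc4: 11
  Vc386 vs Vc4: 9
The largest is 11, between Vc81 and Vc4.

11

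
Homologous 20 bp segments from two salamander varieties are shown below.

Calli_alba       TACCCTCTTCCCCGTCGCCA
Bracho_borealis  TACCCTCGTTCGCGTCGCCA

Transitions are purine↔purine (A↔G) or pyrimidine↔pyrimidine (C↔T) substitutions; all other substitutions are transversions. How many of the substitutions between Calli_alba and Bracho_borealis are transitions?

1

Differing sites — 8:T/G (Tv); 10:C/T (Ti); 12:C/G (Tv).
Of the 3 differences, 1 transition and 2 transversions, so the answer is 1.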